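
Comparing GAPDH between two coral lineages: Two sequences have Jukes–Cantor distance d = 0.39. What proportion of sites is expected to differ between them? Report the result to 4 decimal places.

0.3041

p = (3/4)(1 − e^(−4d/3)) = 0.75 × (1 − e^(-0.52)) = 0.75 × (1 − 0.594521) = 0.304109.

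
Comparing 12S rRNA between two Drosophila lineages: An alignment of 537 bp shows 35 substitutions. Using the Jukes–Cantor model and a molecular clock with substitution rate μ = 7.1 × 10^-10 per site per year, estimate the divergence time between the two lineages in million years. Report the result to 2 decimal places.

48.02

p = 35/537 ≈ 0.065177.
d = −(3/4) ln(1 − 4p/3) = −0.75 ln(1 − 0.086903) = −0.75 ln(0.913097)
  = −0.75 × (-0.090913) = 0.068185 substitutions/site.
Under a molecular clock d = 2μt, so t = d/(2μ) = 0.068185 / (2 × 7.1 × 10^-10) = 48.02 million years.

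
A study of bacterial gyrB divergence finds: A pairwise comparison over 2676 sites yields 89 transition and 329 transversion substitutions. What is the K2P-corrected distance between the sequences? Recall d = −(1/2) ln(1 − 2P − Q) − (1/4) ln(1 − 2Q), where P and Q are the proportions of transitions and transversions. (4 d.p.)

0.1756

P = 89/2676 ≈ 0.033259 and Q = 329/2676 ≈ 0.122945.
Under the Kimura two-parameter model, d = −½ ln(1 − 2P − Q) − ¼ ln(1 − 2Q).
1 − 2P − Q = 0.810537, giving −½ ln(0.810537) = 0.105029.
1 − 2Q = 0.75411, giving −¼ ln(0.75411) = 0.070554.
d = 0.105029 + 0.070554 = 0.175583.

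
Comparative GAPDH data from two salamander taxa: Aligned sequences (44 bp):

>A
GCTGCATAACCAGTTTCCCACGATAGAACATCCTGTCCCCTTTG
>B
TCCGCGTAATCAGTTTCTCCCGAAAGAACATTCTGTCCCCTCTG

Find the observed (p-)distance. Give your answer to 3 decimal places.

0.205

The sequences differ at 9 of 44 positions (sites 1, 3, 6, 10, 18, 20, 24, 32, 42).
p = 9/44 = 0.204545… ≈ 0.205 (to 3 d.p.).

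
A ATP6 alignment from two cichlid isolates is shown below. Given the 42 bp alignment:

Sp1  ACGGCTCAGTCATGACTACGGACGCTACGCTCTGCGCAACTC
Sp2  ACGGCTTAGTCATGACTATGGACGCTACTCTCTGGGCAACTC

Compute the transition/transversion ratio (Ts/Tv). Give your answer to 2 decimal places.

Transitions are A↔G and C↔T; transversions are all other mismatches.
Transitions: 2. Transversions: 2.
R = 2/2 = 1.00.

1.00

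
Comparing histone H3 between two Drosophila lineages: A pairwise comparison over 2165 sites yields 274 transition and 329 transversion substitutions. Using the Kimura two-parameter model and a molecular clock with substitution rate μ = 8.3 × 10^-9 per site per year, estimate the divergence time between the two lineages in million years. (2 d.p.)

P = 274/2165 ≈ 0.126559 and Q = 329/2165 ≈ 0.151963.
Under the Kimura two-parameter model, d = −½ ln(1 − 2P − Q) − ¼ ln(1 − 2Q).
1 − 2P − Q = 0.594919, giving −½ ln(0.594919) = 0.259665.
1 − 2Q = 0.696074, giving −¼ ln(0.696074) = 0.090575.
d = 0.259665 + 0.090575 = 0.350240.
Under a molecular clock d = 2μt, so t = d/(2μ) = 0.350240 / (2 × 8.3 × 10^-9) = 21.10 million years.

21.10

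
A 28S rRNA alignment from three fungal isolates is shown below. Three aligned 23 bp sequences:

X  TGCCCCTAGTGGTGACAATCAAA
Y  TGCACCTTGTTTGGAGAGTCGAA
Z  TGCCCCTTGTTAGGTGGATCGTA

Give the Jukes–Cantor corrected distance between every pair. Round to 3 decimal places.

X–Y: 8/23 sites differ → p ≈ 0.347826, d = −0.75 ln(1 − 0.463768) = 0.467391 ≈ 0.467.
X–Z: 9/23 sites differ → p ≈ 0.391304, d = −0.75 ln(1 − 0.521739) = 0.553199 ≈ 0.553.
Y–Z: 6/23 sites differ → p ≈ 0.26087, d = −0.75 ln(1 − 0.347827) = 0.320584 ≈ 0.321.

d(X,Y) = 0.467, d(X,Z) = 0.553, d(Y,Z) = 0.321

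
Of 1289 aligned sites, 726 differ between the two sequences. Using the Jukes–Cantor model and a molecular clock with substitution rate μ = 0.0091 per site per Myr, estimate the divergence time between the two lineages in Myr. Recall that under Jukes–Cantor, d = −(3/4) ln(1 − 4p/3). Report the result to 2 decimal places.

57.29

p = 726/1289 ≈ 0.563227.
d = −(3/4) ln(1 − 4p/3) = −0.75 ln(1 − 0.750969) = −0.75 ln(0.249031)
  = −0.75 × (-1.390178) = 1.042634 substitutions/site.
Under a molecular clock d = 2μt, so t = d/(2μ) = 1.042634 / (2 × 0.0091) = 57.29 Myr.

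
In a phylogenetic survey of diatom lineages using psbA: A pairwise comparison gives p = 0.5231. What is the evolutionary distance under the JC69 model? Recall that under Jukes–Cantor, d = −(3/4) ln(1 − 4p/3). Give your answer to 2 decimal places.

d = −(3/4) ln(1 − 4p/3) = −0.75 ln(1 − 0.697467) = −0.75 ln(0.302533)
  = −0.75 × (-1.195565) = 0.896674 substitutions/site.

0.90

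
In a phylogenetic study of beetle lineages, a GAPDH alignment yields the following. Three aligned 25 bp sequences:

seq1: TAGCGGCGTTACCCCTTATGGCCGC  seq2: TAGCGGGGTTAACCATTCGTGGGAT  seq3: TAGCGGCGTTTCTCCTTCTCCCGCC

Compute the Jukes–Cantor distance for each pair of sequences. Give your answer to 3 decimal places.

seq1–seq2: 10/25 sites differ → p = 0.4, d = −0.75 ln(1 − 0.533333) = 0.571605 ≈ 0.572.
seq1–seq3: 7/25 sites differ → p = 0.28, d = −0.75 ln(1 − 0.373333) = 0.350505 ≈ 0.351.
seq2–seq3: 11/25 sites differ → p = 0.44, d = −0.75 ln(1 − 0.586667) = 0.662626 ≈ 0.663.

d(seq1,seq2) = 0.572, d(seq1,seq3) = 0.351, d(seq2,seq3) = 0.663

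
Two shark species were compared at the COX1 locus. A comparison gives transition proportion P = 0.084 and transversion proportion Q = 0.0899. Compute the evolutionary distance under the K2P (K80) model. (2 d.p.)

Under the Kimura two-parameter model, d = −½ ln(1 − 2P − Q) − ¼ ln(1 − 2Q).
1 − 2P − Q = 0.7421, giving −½ ln(0.7421) = 0.149136.
1 − 2Q = 0.8202, giving −¼ ln(0.8202) = 0.049552.
d = 0.149136 + 0.049552 = 0.198688.

0.20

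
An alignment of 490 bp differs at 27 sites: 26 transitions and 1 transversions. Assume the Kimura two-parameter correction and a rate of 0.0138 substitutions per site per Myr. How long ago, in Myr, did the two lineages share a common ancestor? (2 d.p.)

P = 26/490 ≈ 0.053061 and Q = 1/490 ≈ 0.002041.
Under the Kimura two-parameter model, d = −½ ln(1 − 2P − Q) − ¼ ln(1 − 2Q).
1 − 2P − Q = 0.891837, giving −½ ln(0.891837) = 0.057236.
1 − 2Q = 0.995918, giving −¼ ln(0.995918) = 0.001023.
d = 0.057236 + 0.001023 = 0.058259.
Under a molecular clock d = 2μt, so t = d/(2μ) = 0.058259 / (2 × 0.0138) = 2.11 Myr.

2.11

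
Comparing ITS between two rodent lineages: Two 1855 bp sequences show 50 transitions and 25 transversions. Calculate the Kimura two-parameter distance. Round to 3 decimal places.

0.042

P = 50/1855 ≈ 0.026954 and Q = 25/1855 ≈ 0.013477.
Under the Kimura two-parameter model, d = −½ ln(1 − 2P − Q) − ¼ ln(1 − 2Q).
1 − 2P − Q = 0.932615, giving −½ ln(0.932615) = 0.034881.
1 − 2Q = 0.973046, giving −¼ ln(0.973046) = 0.006831.
d = 0.034881 + 0.006831 = 0.041712.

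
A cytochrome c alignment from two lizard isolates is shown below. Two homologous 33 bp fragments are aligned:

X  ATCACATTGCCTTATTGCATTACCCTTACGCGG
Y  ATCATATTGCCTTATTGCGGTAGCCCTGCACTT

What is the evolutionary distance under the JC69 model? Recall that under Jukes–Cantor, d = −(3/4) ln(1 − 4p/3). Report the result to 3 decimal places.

0.339

The sequences differ at 9 of 33 sites (5, 19, 20, 23, 26, 28, 30, 32, 33), so p = 9/33 ≈ 0.272727.
d = −(3/4) ln(1 − 4p/3) = −0.75 ln(1 − 0.363636) = −0.75 ln(0.636364)
  = −0.75 × (-0.451985) = 0.338989 substitutions/site.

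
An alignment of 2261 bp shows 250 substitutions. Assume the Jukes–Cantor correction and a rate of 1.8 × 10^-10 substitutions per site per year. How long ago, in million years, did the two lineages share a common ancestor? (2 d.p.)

332.29

p = 250/2261 ≈ 0.110571.
d = −(3/4) ln(1 − 4p/3) = −0.75 ln(1 − 0.147428) = −0.75 ln(0.852572)
  = −0.75 × (-0.159498) = 0.119624 substitutions/site.
Under a molecular clock d = 2μt, so t = d/(2μ) = 0.119624 / (2 × 1.8 × 10^-10) = 332.29 million years.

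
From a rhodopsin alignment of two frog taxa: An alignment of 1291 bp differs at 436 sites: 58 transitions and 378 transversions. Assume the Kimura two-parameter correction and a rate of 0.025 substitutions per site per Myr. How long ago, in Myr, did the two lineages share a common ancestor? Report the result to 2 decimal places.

P = 58/1291 ≈ 0.044926 and Q = 378/1291 ≈ 0.292796.
Under the Kimura two-parameter model, d = −½ ln(1 − 2P − Q) − ¼ ln(1 − 2Q).
1 − 2P − Q = 0.617352, giving −½ ln(0.617352) = 0.241158.
1 − 2Q = 0.414408, giving −¼ ln(0.414408) = 0.220226.
d = 0.241158 + 0.220226 = 0.461384.
Under a molecular clock d = 2μt, so t = d/(2μ) = 0.461384 / (2 × 0.025) = 9.23 Myr.

9.23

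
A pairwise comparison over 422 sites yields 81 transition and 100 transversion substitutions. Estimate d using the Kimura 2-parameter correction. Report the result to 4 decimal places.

P = 81/422 ≈ 0.191943 and Q = 100/422 ≈ 0.236967.
Under the Kimura two-parameter model, d = −½ ln(1 − 2P − Q) − ¼ ln(1 − 2Q).
1 − 2P − Q = 0.379147, giving −½ ln(0.379147) = 0.484916.
1 − 2Q = 0.526066, giving −¼ ln(0.526066) = 0.160582.
d = 0.484916 + 0.160582 = 0.645498.

0.6455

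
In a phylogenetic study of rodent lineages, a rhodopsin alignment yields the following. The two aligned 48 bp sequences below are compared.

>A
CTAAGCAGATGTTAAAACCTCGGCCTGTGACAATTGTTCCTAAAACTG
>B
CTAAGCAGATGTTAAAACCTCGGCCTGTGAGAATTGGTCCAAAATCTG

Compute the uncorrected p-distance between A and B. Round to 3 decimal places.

0.083

The sequences differ at 4 of 48 positions (sites 31, 37, 41, 45).
p = 4/48 = 0.083333… ≈ 0.083 (to 3 d.p.).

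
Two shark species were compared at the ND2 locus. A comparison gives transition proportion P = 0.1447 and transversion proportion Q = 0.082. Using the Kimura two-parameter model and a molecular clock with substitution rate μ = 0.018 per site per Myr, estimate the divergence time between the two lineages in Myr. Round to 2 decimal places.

Under the Kimura two-parameter model, d = −½ ln(1 − 2P − Q) − ¼ ln(1 − 2Q).
1 − 2P − Q = 0.6286, giving −½ ln(0.6286) = 0.232130.
1 − 2Q = 0.836, giving −¼ ln(0.836) = 0.044782.
d = 0.232130 + 0.044782 = 0.276912.
Under a molecular clock d = 2μt, so t = d/(2μ) = 0.276912 / (2 × 0.018) = 7.69 Myr.

7.69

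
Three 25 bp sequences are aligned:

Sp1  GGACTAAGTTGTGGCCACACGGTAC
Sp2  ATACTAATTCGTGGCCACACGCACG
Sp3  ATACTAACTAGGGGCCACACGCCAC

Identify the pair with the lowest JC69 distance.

Sp1–Sp2: 8/25 differ, p = 0.320, d = 0.417.
Sp1–Sp3: 7/25 differ, p = 0.280, d = 0.351.
Sp2–Sp3: 6/25 differ, p = 0.240, d = 0.289.
The smallest distance is between Sp2 and Sp3.

Sp2 and Sp3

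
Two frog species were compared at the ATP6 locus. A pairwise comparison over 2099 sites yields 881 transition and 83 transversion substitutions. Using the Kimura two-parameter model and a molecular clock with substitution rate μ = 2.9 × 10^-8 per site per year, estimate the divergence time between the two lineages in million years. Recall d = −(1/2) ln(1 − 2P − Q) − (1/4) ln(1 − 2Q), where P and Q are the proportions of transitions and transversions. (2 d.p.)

18.56

P = 881/2099 ≈ 0.419724 and Q = 83/2099 ≈ 0.039543.
Under the Kimura two-parameter model, d = −½ ln(1 − 2P − Q) − ¼ ln(1 − 2Q).
1 − 2P − Q = 0.121009, giving −½ ln(0.121009) = 1.055945.
1 − 2Q = 0.920914, giving −¼ ln(0.920914) = 0.020597.
d = 1.055945 + 0.020597 = 1.076542.
Under a molecular clock d = 2μt, so t = d/(2μ) = 1.076542 / (2 × 2.9 × 10^-8) = 18.56 million years.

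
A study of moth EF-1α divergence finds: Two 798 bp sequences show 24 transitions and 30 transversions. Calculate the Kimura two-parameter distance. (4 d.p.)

P = 24/798 ≈ 0.030075 and Q = 30/798 ≈ 0.037594.
Under the Kimura two-parameter model, d = −½ ln(1 − 2P − Q) − ¼ ln(1 − 2Q).
1 − 2P − Q = 0.902256, giving −½ ln(0.902256) = 0.051428.
1 − 2Q = 0.924812, giving −¼ ln(0.924812) = 0.019541.
d = 0.051428 + 0.019541 = 0.070969.

0.0710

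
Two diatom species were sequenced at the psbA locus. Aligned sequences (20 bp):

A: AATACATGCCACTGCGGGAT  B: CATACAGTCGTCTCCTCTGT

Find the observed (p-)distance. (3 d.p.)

0.500

The sequences differ at 10 of 20 positions (sites 1, 7, 8, 10, 11, 14, 16, 17, 18, 19).
p = 10/20 = 0.500.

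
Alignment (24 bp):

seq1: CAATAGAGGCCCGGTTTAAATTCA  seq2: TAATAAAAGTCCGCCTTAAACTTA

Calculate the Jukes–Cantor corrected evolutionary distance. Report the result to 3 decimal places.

The sequences differ at 8 of 24 sites (1, 6, 8, 10, 14, 15, 21, 23), so p = 8/24 ≈ 0.333333.
d = −(3/4) ln(1 − 4p/3) = −0.75 ln(1 − 0.444444) = −0.75 ln(0.555556)
  = −0.75 × (-0.587786) = 0.440840 substitutions/site.

0.441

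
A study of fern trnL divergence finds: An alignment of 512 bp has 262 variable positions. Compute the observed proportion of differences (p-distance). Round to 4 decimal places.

0.5117

p = 262/512 = 0.511718… ≈ 0.5117 (to 4 d.p.).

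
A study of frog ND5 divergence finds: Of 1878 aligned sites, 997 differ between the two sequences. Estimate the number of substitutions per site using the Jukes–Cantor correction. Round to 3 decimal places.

p = 997/1878 ≈ 0.530884.
d = −(3/4) ln(1 − 4p/3) = −0.75 ln(1 − 0.707845) = −0.75 ln(0.292155)
  = −0.75 × (-1.230471) = 0.922853 substitutions/site.

0.923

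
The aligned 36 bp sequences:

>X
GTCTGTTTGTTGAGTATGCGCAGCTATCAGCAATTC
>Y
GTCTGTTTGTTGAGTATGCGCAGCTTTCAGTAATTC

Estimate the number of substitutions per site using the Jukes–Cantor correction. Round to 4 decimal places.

0.0577

The sequences differ at 2 of 36 sites (26, 31), so p = 2/36 ≈ 0.055556.
d = −(3/4) ln(1 − 4p/3) = −0.75 ln(1 − 0.074075) = −0.75 ln(0.925925)
  = −0.75 × (-0.076962) = 0.057722 substitutions/site.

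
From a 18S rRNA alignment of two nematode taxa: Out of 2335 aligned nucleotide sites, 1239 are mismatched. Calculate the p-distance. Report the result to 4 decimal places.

p = 1239/2335 = 0.530620… ≈ 0.5306 (to 4 d.p.).

0.5306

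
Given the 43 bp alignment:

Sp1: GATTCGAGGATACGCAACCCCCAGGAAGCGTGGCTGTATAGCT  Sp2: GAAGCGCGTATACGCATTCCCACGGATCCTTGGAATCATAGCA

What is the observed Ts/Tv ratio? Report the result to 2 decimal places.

Transitions are A↔G and C↔T; transversions are all other mismatches.
Transitions: 2. Transversions: 14.
R = 2/14 = 0.142857… ≈ 0.14 (to 2 d.p.).

0.14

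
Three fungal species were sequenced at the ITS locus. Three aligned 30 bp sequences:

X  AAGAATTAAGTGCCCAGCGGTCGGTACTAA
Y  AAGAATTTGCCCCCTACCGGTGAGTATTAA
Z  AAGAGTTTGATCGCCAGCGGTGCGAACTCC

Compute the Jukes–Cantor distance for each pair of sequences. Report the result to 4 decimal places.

d(X,Y) = 0.4408, d(X,Z) = 0.5034, d(Y,Z) = 0.5034

X–Y: 10/30 sites differ → p ≈ 0.333333, d = −0.75 ln(1 − 0.444444) = 0.440839 ≈ 0.4408.
X–Z: 11/30 sites differ → p ≈ 0.366667, d = −0.75 ln(1 − 0.488889) = 0.503376 ≈ 0.5034.
Y–Z: 11/30 sites differ → p ≈ 0.366667, d = −0.75 ln(1 − 0.488889) = 0.503376 ≈ 0.5034.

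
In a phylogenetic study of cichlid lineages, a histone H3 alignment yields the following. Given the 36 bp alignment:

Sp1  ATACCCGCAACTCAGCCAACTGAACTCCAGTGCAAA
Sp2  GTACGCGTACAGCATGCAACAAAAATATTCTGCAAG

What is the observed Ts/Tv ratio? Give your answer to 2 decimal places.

0.45

Transitions are A↔G and C↔T; transversions are all other mismatches.
Transitions: 5. Transversions: 11.
R = 5/11 = 0.454545… ≈ 0.45 (to 2 d.p.).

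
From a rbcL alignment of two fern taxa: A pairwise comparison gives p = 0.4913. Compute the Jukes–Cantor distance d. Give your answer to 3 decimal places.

0.798

d = −(3/4) ln(1 − 4p/3) = −0.75 ln(1 − 0.655067) = −0.75 ln(0.344933)
  = −0.75 × (-1.064405) = 0.798304 substitutions/site.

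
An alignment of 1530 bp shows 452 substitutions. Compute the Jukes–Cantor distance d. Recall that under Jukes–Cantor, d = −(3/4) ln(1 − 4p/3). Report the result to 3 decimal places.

p = 452/1530 ≈ 0.295425.
d = −(3/4) ln(1 − 4p/3) = −0.75 ln(1 − 0.3939) = −0.75 ln(0.6061)
  = −0.75 × (-0.500710) = 0.375533 substitutions/site.

0.376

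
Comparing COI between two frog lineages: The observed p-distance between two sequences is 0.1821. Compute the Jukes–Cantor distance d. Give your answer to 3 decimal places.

d = −(3/4) ln(1 − 4p/3) = −0.75 ln(1 − 0.2428) = −0.75 ln(0.7572)
  = −0.75 × (-0.278128) = 0.208596 substitutions/site.

0.209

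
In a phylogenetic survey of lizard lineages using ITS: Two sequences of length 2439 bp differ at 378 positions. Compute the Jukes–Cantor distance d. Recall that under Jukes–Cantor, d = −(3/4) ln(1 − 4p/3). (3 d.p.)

0.174

p = 378/2439 ≈ 0.154982.
d = −(3/4) ln(1 − 4p/3) = −0.75 ln(1 − 0.206643) = −0.75 ln(0.793357)
  = −0.75 × (-0.231482) = 0.173612 substitutions/site.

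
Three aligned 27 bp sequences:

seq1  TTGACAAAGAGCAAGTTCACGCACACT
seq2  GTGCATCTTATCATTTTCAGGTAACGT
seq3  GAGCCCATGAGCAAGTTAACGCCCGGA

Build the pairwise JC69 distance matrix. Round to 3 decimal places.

seq1–seq2: 15/27 sites differ → p ≈ 0.555556, d = −0.75 ln(1 − 0.740741) = 1.012446 ≈ 1.012.
seq1–seq3: 10/27 sites differ → p ≈ 0.37037, d = −0.75 ln(1 − 0.493827) = 0.510658 ≈ 0.511.
seq2–seq3: 15/27 sites differ → p ≈ 0.555556, d = −0.75 ln(1 − 0.740741) = 1.012446 ≈ 1.012.

d(seq1,seq2) = 1.012, d(seq1,seq3) = 0.511, d(seq2,seq3) = 1.012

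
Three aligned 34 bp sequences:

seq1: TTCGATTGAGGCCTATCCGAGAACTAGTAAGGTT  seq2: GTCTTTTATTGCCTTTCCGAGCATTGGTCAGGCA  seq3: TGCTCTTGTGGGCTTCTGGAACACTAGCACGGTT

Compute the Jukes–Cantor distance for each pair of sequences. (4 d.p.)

d(seq1,seq2) = 0.5347, d(seq1,seq3) = 0.5347, d(seq2,seq3) = 0.8240

seq1–seq2: 13/34 sites differ → p ≈ 0.382353, d = −0.75 ln(1 − 0.509804) = 0.534712 ≈ 0.5347.
seq1–seq3: 13/34 sites differ → p ≈ 0.382353, d = −0.75 ln(1 − 0.509804) = 0.534712 ≈ 0.5347.
seq2–seq3: 17/34 sites differ → p = 0.5, d = −0.75 ln(1 − 0.666667) = 0.823960 ≈ 0.8240.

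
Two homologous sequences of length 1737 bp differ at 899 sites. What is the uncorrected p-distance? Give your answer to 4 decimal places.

p = 899/1737 = 0.517559… ≈ 0.5176 (to 4 d.p.).

0.5176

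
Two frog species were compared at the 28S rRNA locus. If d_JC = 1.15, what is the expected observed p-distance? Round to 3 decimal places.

p = (3/4)(1 − e^(−4d/3)) = 0.75 × (1 − e^(-1.533333)) = 0.75 × (1 − 0.215815) = 0.588139.

0.588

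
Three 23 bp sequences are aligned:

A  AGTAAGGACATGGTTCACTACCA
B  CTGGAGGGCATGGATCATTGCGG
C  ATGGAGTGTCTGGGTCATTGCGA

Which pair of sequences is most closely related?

A–B: 10/23 differ, p = 0.435, d = 0.650.
A–C: 11/23 differ, p = 0.478, d = 0.761.
B–C: 6/23 differ, p = 0.261, d = 0.321.
The smallest distance is between B and C.

B and C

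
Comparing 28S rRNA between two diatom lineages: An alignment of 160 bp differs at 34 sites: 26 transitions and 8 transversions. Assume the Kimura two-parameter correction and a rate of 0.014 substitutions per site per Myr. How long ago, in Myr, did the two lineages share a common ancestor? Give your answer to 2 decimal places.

9.33

P = 26/160 = 0.1625 and Q = 8/160 = 0.05.
Under the Kimura two-parameter model, d = −½ ln(1 − 2P − Q) − ¼ ln(1 − 2Q).
1 − 2P − Q = 0.625, giving −½ ln(0.625) = 0.235002.
1 − 2Q = 0.9, giving −¼ ln(0.9) = 0.026340.
d = 0.235002 + 0.026340 = 0.261342.
Under a molecular clock d = 2μt, so t = d/(2μ) = 0.261342 / (2 × 0.014) = 9.33 Myr.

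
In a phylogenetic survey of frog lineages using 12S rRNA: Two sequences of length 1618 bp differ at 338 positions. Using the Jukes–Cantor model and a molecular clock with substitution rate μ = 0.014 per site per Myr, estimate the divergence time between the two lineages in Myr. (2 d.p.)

8.74

p = 338/1618 ≈ 0.2089.
d = −(3/4) ln(1 − 4p/3) = −0.75 ln(1 − 0.278533) = −0.75 ln(0.721467)
  = −0.75 × (-0.326469) = 0.244852 substitutions/site.
Under a molecular clock d = 2μt, so t = d/(2μ) = 0.244852 / (2 × 0.014) = 8.74 Myr.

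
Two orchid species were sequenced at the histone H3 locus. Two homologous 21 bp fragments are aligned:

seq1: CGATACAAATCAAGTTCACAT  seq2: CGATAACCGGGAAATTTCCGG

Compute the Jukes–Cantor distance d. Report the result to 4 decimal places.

0.8990

The sequences differ at 11 of 21 sites, so p = 11/21 ≈ 0.52381.
d = −(3/4) ln(1 − 4p/3) = −0.75 ln(1 − 0.698413) = −0.75 ln(0.301587)
  = −0.75 × (-1.198697) = 0.899023 substitutions/site.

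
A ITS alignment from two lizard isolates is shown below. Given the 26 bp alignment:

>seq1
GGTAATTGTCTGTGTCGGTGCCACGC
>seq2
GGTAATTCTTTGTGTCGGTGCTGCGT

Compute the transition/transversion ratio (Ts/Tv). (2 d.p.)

Transitions are A↔G and C↔T; transversions are all other mismatches.
Transitions: 4. Transversions: 1.
R = 4/1 = 4.00.

4.00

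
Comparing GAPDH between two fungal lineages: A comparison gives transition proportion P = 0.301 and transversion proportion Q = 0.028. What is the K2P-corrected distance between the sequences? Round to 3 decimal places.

Under the Kimura two-parameter model, d = −½ ln(1 − 2P − Q) − ¼ ln(1 − 2Q).
1 − 2P − Q = 0.37, giving −½ ln(0.37) = 0.497126.
1 − 2Q = 0.944, giving −¼ ln(0.944) = 0.014407.
d = 0.497126 + 0.014407 = 0.511533.

0.512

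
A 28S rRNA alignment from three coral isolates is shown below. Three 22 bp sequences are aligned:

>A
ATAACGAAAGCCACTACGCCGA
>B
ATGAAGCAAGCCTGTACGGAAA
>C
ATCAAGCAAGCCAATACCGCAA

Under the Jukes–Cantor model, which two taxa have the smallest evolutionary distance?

B and C

A–B: 8/22 differ, p = 0.364, d = 0.497.
A–C: 7/22 differ, p = 0.318, d = 0.414.
B–C: 5/22 differ, p = 0.227, d = 0.271.
The smallest distance is between B and C.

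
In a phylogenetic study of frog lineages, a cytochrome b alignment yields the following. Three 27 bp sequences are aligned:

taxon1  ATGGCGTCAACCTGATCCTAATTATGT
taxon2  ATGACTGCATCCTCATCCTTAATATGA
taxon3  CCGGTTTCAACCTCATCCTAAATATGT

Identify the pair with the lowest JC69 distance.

taxon1 and taxon3

taxon1–taxon2: 8/27 differ, p = 0.296, d = 0.377.
taxon1–taxon3: 6/27 differ, p = 0.222, d = 0.264.
taxon2–taxon3: 8/27 differ, p = 0.296, d = 0.377.
The smallest distance is between taxon1 and taxon3.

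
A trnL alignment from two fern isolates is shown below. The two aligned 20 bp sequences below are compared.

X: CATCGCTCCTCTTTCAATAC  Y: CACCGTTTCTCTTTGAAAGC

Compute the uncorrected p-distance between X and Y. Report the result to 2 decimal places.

The sequences differ at 6 of 20 positions (sites 3, 6, 8, 15, 18, 19).
p = 6/20 = 0.30.

0.30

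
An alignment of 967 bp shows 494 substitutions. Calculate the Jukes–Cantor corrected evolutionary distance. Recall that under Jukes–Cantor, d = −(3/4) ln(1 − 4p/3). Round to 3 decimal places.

p = 494/967 ≈ 0.510858.
d = −(3/4) ln(1 − 4p/3) = −0.75 ln(1 − 0.681144) = −0.75 ln(0.318856)
  = −0.75 × (-1.143016) = 0.857262 substitutions/site.

0.857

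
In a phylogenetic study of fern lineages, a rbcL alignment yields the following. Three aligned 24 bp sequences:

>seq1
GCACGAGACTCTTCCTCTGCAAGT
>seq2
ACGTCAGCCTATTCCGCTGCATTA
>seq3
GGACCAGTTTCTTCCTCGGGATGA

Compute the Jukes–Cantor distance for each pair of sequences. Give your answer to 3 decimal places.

seq1–seq2: 10/24 sites differ → p ≈ 0.416667, d = −0.75 ln(1 − 0.555556) = 0.608198 ≈ 0.608.
seq1–seq3: 8/24 sites differ → p ≈ 0.333333, d = −0.75 ln(1 − 0.444444) = 0.440839 ≈ 0.441.
seq2–seq3: 11/24 sites differ → p ≈ 0.458333, d = −0.75 ln(1 − 0.611111) = 0.708346 ≈ 0.708.

d(seq1,seq2) = 0.608, d(seq1,seq3) = 0.441, d(seq2,seq3) = 0.708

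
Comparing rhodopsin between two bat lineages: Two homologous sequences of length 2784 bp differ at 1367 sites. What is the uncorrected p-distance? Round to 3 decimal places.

p = 1367/2784 = 0.491020… ≈ 0.491 (to 3 d.p.).

0.491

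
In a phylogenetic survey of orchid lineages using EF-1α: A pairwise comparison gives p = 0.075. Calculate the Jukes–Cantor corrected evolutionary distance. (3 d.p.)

0.079

d = −(3/4) ln(1 − 4p/3) = −0.75 ln(1 − 0.1) = −0.75 ln(0.9)
  = −0.75 × (-0.105361) = 0.079021 substitutions/site.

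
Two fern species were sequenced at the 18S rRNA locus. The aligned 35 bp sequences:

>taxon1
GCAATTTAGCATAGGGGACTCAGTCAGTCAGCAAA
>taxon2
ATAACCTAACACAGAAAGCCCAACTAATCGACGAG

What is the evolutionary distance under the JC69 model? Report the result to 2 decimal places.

The sequences differ at 19 of 35 sites, so p = 19/35 ≈ 0.542857.
d = −(3/4) ln(1 − 4p/3) = −0.75 ln(1 − 0.723809) = −0.75 ln(0.276191)
  = −0.75 × (-1.286663) = 0.964997 substitutions/site.

0.96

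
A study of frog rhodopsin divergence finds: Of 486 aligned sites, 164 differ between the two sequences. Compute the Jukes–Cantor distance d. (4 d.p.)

p = 164/486 ≈ 0.337449.
d = −(3/4) ln(1 − 4p/3) = −0.75 ln(1 − 0.449932) = −0.75 ln(0.550068)
  = −0.75 × (-0.597713) = 0.448285 substitutions/site.

0.4483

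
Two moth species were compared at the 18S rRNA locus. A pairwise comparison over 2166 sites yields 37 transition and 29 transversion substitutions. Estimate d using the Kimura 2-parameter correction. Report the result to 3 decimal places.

0.031

P = 37/2166 ≈ 0.017082 and Q = 29/2166 ≈ 0.013389.
Under the Kimura two-parameter model, d = −½ ln(1 − 2P − Q) − ¼ ln(1 − 2Q).
1 − 2P − Q = 0.952447, giving −½ ln(0.952447) = 0.024360.
1 − 2Q = 0.973222, giving −¼ ln(0.973222) = 0.006786.
d = 0.024360 + 0.006786 = 0.031146.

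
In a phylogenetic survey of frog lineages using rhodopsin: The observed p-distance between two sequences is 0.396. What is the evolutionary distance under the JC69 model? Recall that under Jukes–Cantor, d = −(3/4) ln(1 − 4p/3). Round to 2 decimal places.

0.56

d = −(3/4) ln(1 − 4p/3) = −0.75 ln(1 − 0.528) = −0.75 ln(0.472)
  = −0.75 × (-0.750776) = 0.563082 substitutions/site.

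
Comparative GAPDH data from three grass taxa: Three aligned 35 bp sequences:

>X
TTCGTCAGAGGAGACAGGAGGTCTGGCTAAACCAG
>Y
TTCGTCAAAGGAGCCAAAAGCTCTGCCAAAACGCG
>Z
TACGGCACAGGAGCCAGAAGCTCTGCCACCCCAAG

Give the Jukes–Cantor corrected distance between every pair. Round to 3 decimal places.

d(X,Y) = 0.315, d(X,Z) = 0.458, d(Y,Z) = 0.315

X–Y: 9/35 sites differ → p ≈ 0.257143, d = −0.75 ln(1 − 0.342857) = 0.314890 ≈ 0.315.
X–Z: 12/35 sites differ → p ≈ 0.342857, d = −0.75 ln(1 − 0.457143) = 0.458182 ≈ 0.458.
Y–Z: 9/35 sites differ → p ≈ 0.257143, d = −0.75 ln(1 − 0.342857) = 0.314890 ≈ 0.315.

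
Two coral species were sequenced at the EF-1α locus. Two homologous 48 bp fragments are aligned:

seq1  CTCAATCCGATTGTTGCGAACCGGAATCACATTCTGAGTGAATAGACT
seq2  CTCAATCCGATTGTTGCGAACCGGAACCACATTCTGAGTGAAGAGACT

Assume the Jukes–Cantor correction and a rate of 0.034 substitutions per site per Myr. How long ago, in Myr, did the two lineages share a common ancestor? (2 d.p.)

0.63

The sequences differ at 2 of 48 sites (27, 43), so p = 2/48 ≈ 0.041667.
d = −(3/4) ln(1 − 4p/3) = −0.75 ln(1 − 0.055556) = −0.75 ln(0.944444)
  = −0.75 × (-0.057159) = 0.042869 substitutions/site.
Under a molecular clock d = 2μt, so t = d/(2μ) = 0.042869 / (2 × 0.034) = 0.63 Myr.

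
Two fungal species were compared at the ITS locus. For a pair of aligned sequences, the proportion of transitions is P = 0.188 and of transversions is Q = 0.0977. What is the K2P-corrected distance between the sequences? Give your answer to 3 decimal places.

Under the Kimura two-parameter model, d = −½ ln(1 − 2P − Q) − ¼ ln(1 − 2Q).
1 − 2P − Q = 0.5263, giving −½ ln(0.5263) = 0.320942.
1 − 2Q = 0.8046, giving −¼ ln(0.8046) = 0.054353.
d = 0.320942 + 0.054353 = 0.375295.

0.375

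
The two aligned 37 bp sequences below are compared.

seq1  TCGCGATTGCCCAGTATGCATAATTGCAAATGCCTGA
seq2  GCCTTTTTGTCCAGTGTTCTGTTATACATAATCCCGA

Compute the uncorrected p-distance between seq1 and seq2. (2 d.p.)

0.49

The sequences differ at 18 of 37 positions.
p = 18/37 = 0.486486… ≈ 0.49 (to 2 d.p.).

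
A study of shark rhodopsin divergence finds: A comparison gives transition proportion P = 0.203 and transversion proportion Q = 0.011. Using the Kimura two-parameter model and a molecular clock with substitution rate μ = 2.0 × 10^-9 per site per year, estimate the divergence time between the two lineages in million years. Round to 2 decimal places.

Under the Kimura two-parameter model, d = −½ ln(1 − 2P − Q) − ¼ ln(1 − 2Q).
1 − 2P − Q = 0.583, giving −½ ln(0.583) = 0.269784.
1 − 2Q = 0.978, giving −¼ ln(0.978) = 0.005561.
d = 0.269784 + 0.005561 = 0.275345.
Under a molecular clock d = 2μt, so t = d/(2μ) = 0.275345 / (2 × 2.0 × 10^-9) = 68.84 million years.

68.84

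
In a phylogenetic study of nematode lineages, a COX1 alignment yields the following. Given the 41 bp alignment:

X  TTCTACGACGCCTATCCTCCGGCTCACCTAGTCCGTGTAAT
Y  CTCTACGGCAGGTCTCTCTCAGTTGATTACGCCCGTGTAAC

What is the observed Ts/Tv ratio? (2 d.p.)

Transitions are A↔G and C↔T; transversions are all other mismatches.
Transitions: 12. Transversions: 6.
R = 12/6 = 2.00.

2.00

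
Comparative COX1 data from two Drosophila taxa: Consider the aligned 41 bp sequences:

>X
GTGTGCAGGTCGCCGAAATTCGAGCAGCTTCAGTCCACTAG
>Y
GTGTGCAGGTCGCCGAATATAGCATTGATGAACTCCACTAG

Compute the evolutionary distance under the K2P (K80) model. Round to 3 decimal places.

0.335

Of 41 sites, 2 differences are transitions and 9 are transversions, so P = 2/41 ≈ 0.04878 and Q = 9/41 ≈ 0.219512.
Under the Kimura two-parameter model, d = −½ ln(1 − 2P − Q) − ¼ ln(1 − 2Q).
1 − 2P − Q = 0.682928, giving −½ ln(0.682928) = 0.190683.
1 − 2Q = 0.560976, giving −¼ ln(0.560976) = 0.144519.
d = 0.190683 + 0.144519 = 0.335202.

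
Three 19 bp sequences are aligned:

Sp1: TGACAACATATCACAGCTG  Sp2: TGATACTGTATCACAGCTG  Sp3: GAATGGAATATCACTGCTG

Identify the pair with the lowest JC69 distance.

Sp1–Sp2: 4/19 differ, p = 0.211, d = 0.247.
Sp1–Sp3: 7/19 differ, p = 0.368, d = 0.507.
Sp2–Sp3: 7/19 differ, p = 0.368, d = 0.507.
The smallest distance is between Sp1 and Sp2.

Sp1 and Sp2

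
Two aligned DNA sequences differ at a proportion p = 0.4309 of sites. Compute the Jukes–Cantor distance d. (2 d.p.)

d = −(3/4) ln(1 − 4p/3) = −0.75 ln(1 − 0.574533) = −0.75 ln(0.425467)
  = −0.75 × (-0.854568) = 0.640926 substitutions/site.

0.64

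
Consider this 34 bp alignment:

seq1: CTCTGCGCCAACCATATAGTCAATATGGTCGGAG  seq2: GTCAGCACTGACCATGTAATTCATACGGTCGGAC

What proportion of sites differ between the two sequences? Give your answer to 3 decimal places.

0.324

The sequences differ at 11 of 34 positions.
p = 11/34 = 0.323529… ≈ 0.324 (to 3 d.p.).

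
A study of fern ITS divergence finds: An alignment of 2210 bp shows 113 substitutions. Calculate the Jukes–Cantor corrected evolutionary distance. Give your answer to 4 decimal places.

0.0530

p = 113/2210 ≈ 0.051131.
d = −(3/4) ln(1 − 4p/3) = −0.75 ln(1 − 0.068175) = −0.75 ln(0.931825)
  = −0.75 × (-0.070610) = 0.052958 substitutions/site.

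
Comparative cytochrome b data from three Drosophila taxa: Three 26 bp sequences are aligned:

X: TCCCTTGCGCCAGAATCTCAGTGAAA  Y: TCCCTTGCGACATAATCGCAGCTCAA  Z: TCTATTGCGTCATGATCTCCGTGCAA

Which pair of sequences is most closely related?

X and Y

X–Y: 6/26 differ, p = 0.231, d = 0.276.
X–Z: 7/26 differ, p = 0.269, d = 0.334.
Y–Z: 8/26 differ, p = 0.308, d = 0.396.
The smallest distance is between X and Y.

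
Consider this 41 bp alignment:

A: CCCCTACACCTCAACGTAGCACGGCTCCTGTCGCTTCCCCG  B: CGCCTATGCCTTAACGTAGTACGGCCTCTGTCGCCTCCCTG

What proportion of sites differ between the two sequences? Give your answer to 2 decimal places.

The sequences differ at 9 of 41 positions (sites 2, 7, 8, 12, 20, 26, 27, 35, 40).
p = 9/41 = 0.219512… ≈ 0.22 (to 2 d.p.).

0.22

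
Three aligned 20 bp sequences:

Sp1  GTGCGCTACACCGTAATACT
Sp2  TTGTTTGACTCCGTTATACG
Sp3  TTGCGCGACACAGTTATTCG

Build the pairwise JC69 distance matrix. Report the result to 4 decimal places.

Sp1–Sp2: 8/20 sites differ → p = 0.4, d = −0.75 ln(1 − 0.533333) = 0.571605 ≈ 0.5716.
Sp1–Sp3: 6/20 sites differ → p = 0.3, d = −0.75 ln(1 − 0.4) = 0.383119 ≈ 0.3831.
Sp2–Sp3: 6/20 sites differ → p = 0.3, d = −0.75 ln(1 − 0.4) = 0.383119 ≈ 0.3831.

d(Sp1,Sp2) = 0.5716, d(Sp1,Sp3) = 0.3831, d(Sp2,Sp3) = 0.3831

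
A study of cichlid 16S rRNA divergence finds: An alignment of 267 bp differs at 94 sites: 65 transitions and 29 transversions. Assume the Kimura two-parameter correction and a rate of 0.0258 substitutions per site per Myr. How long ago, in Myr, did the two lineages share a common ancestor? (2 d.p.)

P = 65/267 ≈ 0.243446 and Q = 29/267 ≈ 0.108614.
Under the Kimura two-parameter model, d = −½ ln(1 − 2P − Q) − ¼ ln(1 − 2Q).
1 − 2P − Q = 0.404494, giving −½ ln(0.404494) = 0.452559.
1 − 2Q = 0.782772, giving −¼ ln(0.782772) = 0.061228.
d = 0.452559 + 0.061228 = 0.513787.
Under a molecular clock d = 2μt, so t = d/(2μ) = 0.513787 / (2 × 0.0258) = 9.96 Myr.

9.96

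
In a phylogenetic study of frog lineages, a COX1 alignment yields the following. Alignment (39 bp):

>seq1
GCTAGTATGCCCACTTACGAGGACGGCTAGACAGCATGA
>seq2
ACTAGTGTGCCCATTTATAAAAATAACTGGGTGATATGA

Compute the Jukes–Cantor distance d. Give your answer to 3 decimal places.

The sequences differ at 16 of 39 sites, so p = 16/39 ≈ 0.410256.
d = −(3/4) ln(1 − 4p/3) = −0.75 ln(1 − 0.547008) = −0.75 ln(0.452992)
  = −0.75 × (-0.791881) = 0.593911 substitutions/site.

0.594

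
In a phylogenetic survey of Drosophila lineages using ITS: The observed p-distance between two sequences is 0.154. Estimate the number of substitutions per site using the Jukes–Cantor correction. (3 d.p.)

d = −(3/4) ln(1 − 4p/3) = −0.75 ln(1 − 0.205333) = −0.75 ln(0.794667)
  = −0.75 × (-0.229832) = 0.172374 substitutions/site.

0.172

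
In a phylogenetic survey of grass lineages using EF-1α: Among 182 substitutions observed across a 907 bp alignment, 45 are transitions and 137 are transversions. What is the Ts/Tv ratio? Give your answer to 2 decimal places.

0.33

R = 45/137 = 0.328467… ≈ 0.33 (to 2 d.p.).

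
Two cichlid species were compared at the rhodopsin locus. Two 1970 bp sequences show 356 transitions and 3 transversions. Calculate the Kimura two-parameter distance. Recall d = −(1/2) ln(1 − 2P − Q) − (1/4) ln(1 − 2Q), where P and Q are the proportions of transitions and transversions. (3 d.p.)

0.226

P = 356/1970 ≈ 0.180711 and Q = 3/1970 ≈ 0.001523.
Under the Kimura two-parameter model, d = −½ ln(1 − 2P − Q) − ¼ ln(1 − 2Q).
1 − 2P − Q = 0.637055, giving −½ ln(0.637055) = 0.225450.
1 − 2Q = 0.996954, giving −¼ ln(0.996954) = 0.000763.
d = 0.225450 + 0.000763 = 0.226213.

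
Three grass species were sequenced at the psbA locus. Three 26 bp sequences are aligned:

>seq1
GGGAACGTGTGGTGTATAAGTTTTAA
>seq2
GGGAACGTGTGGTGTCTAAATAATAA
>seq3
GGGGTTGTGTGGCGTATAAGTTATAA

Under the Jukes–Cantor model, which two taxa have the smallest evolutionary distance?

seq1–seq2: 4/26 differ, p = 0.154, d = 0.172.
seq1–seq3: 5/26 differ, p = 0.192, d = 0.222.
seq2–seq3: 7/26 differ, p = 0.269, d = 0.334.
The smallest distance is between seq1 and seq2.

seq1 and seq2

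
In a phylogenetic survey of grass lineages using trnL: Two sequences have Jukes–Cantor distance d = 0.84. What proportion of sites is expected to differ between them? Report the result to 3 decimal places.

0.505

p = (3/4)(1 − e^(−4d/3)) = 0.75 × (1 − e^(-1.12)) = 0.75 × (1 − 0.326280) = 0.505290.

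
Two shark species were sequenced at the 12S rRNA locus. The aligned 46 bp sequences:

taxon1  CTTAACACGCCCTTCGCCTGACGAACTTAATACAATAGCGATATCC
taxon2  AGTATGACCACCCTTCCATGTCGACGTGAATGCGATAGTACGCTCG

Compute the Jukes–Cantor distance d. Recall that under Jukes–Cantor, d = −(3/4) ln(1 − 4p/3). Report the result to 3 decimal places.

0.761

The sequences differ at 22 of 46 sites, so p = 22/46 ≈ 0.478261.
d = −(3/4) ln(1 − 4p/3) = −0.75 ln(1 − 0.637681) = −0.75 ln(0.362319)
  = −0.75 × (-1.015230) = 0.761423 substitutions/site.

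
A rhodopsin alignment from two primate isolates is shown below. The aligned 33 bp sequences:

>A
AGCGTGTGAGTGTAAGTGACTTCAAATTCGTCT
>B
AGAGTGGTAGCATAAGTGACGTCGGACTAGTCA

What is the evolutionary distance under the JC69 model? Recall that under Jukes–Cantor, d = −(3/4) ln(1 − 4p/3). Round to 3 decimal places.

0.441

The sequences differ at 11 of 33 sites, so p = 11/33 ≈ 0.333333.
d = −(3/4) ln(1 − 4p/3) = −0.75 ln(1 − 0.444444) = −0.75 ln(0.555556)
  = −0.75 × (-0.587786) = 0.440840 substitutions/site.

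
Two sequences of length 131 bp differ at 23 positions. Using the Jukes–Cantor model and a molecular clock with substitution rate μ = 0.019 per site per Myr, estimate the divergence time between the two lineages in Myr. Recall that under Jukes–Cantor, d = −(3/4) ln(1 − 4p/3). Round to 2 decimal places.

p = 23/131 ≈ 0.175573.
d = −(3/4) ln(1 − 4p/3) = −0.75 ln(1 − 0.234097) = −0.75 ln(0.765903)
  = −0.75 × (-0.266700) = 0.200025 substitutions/site.
Under a molecular clock d = 2μt, so t = d/(2μ) = 0.200025 / (2 × 0.019) = 5.26 Myr.

5.26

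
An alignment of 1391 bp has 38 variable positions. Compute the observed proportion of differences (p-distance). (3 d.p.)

p = 38/1391 = 0.027318… ≈ 0.027 (to 3 d.p.).

0.027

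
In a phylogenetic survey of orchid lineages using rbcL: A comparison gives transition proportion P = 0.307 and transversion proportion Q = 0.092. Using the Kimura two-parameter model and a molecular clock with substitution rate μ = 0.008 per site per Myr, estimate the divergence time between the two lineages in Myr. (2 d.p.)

41.43

Under the Kimura two-parameter model, d = −½ ln(1 − 2P − Q) − ¼ ln(1 − 2Q).
1 − 2P − Q = 0.294, giving −½ ln(0.294) = 0.612088.
1 − 2Q = 0.816, giving −¼ ln(0.816) = 0.050835.
d = 0.612088 + 0.050835 = 0.662923.
Under a molecular clock d = 2μt, so t = d/(2μ) = 0.662923 / (2 × 0.008) = 41.43 Myr.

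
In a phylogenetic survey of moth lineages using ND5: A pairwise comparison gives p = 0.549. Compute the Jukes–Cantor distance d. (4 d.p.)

0.9876

d = −(3/4) ln(1 − 4p/3) = −0.75 ln(1 − 0.732) = −0.75 ln(0.268)
  = −0.75 × (-1.316768) = 0.987576 substitutions/site.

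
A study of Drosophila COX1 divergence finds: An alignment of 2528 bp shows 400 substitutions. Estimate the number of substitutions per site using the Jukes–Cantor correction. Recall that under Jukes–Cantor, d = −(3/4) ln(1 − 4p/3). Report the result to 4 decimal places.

p = 400/2528 ≈ 0.158228.
d = −(3/4) ln(1 − 4p/3) = −0.75 ln(1 − 0.210971) = −0.75 ln(0.789029)
  = −0.75 × (-0.236952) = 0.177714 substitutions/site.

0.1777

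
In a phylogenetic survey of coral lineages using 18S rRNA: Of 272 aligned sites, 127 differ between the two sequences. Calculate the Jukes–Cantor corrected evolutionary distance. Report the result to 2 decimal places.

0.73

p = 127/272 ≈ 0.466912.
d = −(3/4) ln(1 − 4p/3) = −0.75 ln(1 − 0.622549) = −0.75 ln(0.377451)
  = −0.75 × (-0.974315) = 0.730736 substitutions/site.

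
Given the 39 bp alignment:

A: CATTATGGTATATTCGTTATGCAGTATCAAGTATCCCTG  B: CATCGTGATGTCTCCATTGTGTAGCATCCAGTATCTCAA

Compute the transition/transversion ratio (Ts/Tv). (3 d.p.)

Transitions are A↔G and C↔T; transversions are all other mismatches.
Transitions: 11. Transversions: 3.
R = 11/3 = 3.666666… ≈ 3.667 (to 3 d.p.).

3.667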